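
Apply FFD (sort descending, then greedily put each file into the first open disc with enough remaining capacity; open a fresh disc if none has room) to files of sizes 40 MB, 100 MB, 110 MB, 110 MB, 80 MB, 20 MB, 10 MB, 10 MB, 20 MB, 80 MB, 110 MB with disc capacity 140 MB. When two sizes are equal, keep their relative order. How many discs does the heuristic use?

Sorted descending: 110, 110, 110, 100, 80, 80, 40, 20, 20, 10, 10.
  110 → disc 1 (new)  [load 110/140]
  110 → disc 2 (new)  [load 110/140]
  110 → disc 3 (new)  [load 110/140]
  100 → disc 4 (new)  [load 100/140]
  80 → disc 5 (new)  [load 80/140]
  80 → disc 6 (new)  [load 80/140]
  40 → disc 4  [load 140/140]
  20 → disc 1  [load 130/140]
  20 → disc 2  [load 130/140]
  10 → disc 1  [load 140/140]
  10 → disc 2  [load 140/140]
6 discs opened.

6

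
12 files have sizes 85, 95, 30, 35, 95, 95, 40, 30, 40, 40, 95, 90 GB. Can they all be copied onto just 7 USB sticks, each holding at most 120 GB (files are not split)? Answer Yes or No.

No

Total = 770 GB; ⌈770/120⌉ = 7.
The bound of 7 does not rule out 7, but exhaustive search shows no assignment into 7 USB sticks of capacity 120 GB exists — the minimum is 8.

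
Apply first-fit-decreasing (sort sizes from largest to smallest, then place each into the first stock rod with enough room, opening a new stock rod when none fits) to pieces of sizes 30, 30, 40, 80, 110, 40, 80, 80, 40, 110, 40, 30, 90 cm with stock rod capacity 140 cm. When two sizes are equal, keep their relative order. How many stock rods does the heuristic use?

Sorted descending: 110, 110, 90, 80, 80, 80, 40, 40, 40, 40, 30, 30, 30.
  110 → stock rod 1 (new)  [load 110/140]
  110 → stock rod 2 (new)  [load 110/140]
  90 → stock rod 3 (new)  [load 90/140]
  80 → stock rod 4 (new)  [load 80/140]
  80 → stock rod 5 (new)  [load 80/140]
  80 → stock rod 6 (new)  [load 80/140]
  40 → stock rod 3  [load 130/140]
  40 → stock rod 4  [load 120/140]
  40 → stock rod 5  [load 120/140]
  40 → stock rod 6  [load 120/140]
  30 → stock rod 1  [load 140/140]
  30 → stock rod 2  [load 140/140]
  30 → stock rod 7 (new)  [load 30/140]
7 stock rods opened.

7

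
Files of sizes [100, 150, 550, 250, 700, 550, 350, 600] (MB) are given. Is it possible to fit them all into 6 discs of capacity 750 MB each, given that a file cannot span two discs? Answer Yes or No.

Yes

A valid assignment using 5 discs:
  disc 1: 700 = 700
  disc 2: 600 + 150 = 750
  disc 3: 550 + 100 = 650
  disc 4: 550 = 550
  disc 5: 350 + 250 = 600
That uses only 5 ≤ 6, so 6 discs are enough.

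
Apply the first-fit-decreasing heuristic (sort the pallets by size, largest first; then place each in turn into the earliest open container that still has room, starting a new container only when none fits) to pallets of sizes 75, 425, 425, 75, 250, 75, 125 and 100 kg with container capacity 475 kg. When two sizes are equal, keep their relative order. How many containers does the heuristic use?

Sorted descending: 425, 425, 250, 125, 100, 75, 75, 75.
  425 → container 1 (new)  [load 425/475]
  425 → container 2 (new)  [load 425/475]
  250 → container 3 (new)  [load 250/475]
  125 → container 3  [load 375/475]
  100 → container 3  [load 475/475]
  75 → container 4 (new)  [load 75/475]
  75 → container 4  [load 150/475]
  75 → container 4  [load 225/475]
4 containers opened.

4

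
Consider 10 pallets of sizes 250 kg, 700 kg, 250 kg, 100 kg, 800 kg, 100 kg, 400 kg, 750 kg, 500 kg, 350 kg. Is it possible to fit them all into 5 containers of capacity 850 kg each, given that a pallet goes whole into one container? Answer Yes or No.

No

Total = 4200 kg; ⌈4200/850⌉ = 5.
The bound of 5 does not rule out 5, but exhaustive search shows no assignment into 5 containers of capacity 850 kg exists — the minimum is 6.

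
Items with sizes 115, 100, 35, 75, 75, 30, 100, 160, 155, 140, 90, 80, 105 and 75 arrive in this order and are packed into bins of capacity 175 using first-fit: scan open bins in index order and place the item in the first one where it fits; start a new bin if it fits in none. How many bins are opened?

9

  115 → bin 1 (new)  [load 115/175]
  100 → bin 2 (new)  [load 100/175]
  35 → bin 1  [load 150/175]
  75 → bin 2  [load 175/175]
  75 → bin 3 (new)  [load 75/175]
  30 → bin 3  [load 105/175]
  100 → bin 4 (new)  [load 100/175]
  160 → bin 5 (new)  [load 160/175]
  155 → bin 6 (new)  [load 155/175]
  140 → bin 7 (new)  [load 140/175]
  90 → bin 8 (new)  [load 90/175]
  80 → bin 8  [load 170/175]
  105 → bin 9 (new)  [load 105/175]
  75 → bin 4  [load 175/175]
9 bins opened.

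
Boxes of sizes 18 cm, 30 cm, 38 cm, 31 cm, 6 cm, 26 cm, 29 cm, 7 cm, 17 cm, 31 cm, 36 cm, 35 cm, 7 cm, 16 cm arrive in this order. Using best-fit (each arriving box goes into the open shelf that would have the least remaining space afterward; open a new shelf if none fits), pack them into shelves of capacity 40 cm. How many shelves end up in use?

10

  18 → shelf 1 (new)  [load 18/40]
  30 → shelf 2 (new)  [load 30/40]
  38 → shelf 3 (new)  [load 38/40]
  31 → shelf 4 (new)  [load 31/40]
  6 → shelf 4  [load 37/40]
  26 → shelf 5 (new)  [load 26/40]
  29 → shelf 6 (new)  [load 29/40]
  7 → shelf 2  [load 37/40]
  17 → shelf 1  [load 35/40]
  31 → shelf 7 (new)  [load 31/40]
  36 → shelf 8 (new)  [load 36/40]
  35 → shelf 9 (new)  [load 35/40]
  7 → shelf 7  [load 38/40]
  16 → shelf 10 (new)  [load 16/40]
10 shelves opened.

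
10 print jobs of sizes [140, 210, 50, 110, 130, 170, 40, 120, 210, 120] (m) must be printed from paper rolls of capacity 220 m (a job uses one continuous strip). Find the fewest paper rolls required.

8

Total = 210 + 210 + 170 + 140 + 130 + 120 + 120 + 110 + 50 + 40 = 1300 m.
Lower bound: ⌈1300/220⌉ = 6 paper rolls.
Also, 7 print jobs each exceed 110 m, and no two of those can share a roll, so at least 7 paper rolls are needed.
A packing using 8 paper rolls:
  roll 1: 210 = 210
  roll 2: 210 = 210
  roll 3: 170 + 50 = 220
  roll 4: 140 + 40 = 180
  roll 5: 130 = 130
  roll 6: 120 = 120
  roll 7: 120 = 120
  roll 8: 110 = 110
No arrangement into 7 paper rolls stays within capacity, so 8 is optimal.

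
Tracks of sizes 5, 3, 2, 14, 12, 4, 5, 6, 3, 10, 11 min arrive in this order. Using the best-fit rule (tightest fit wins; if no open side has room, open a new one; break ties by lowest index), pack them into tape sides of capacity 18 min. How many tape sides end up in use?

5

  5 → side 1 (new)  [load 5/18]
  3 → side 1  [load 8/18]
  2 → side 1  [load 10/18]
  14 → side 2 (new)  [load 14/18]
  12 → side 3 (new)  [load 12/18]
  4 → side 2  [load 18/18]
  5 → side 3  [load 17/18]
  6 → side 1  [load 16/18]
  3 → side 4 (new)  [load 3/18]
  10 → side 4  [load 13/18]
  11 → side 5 (new)  [load 11/18]
5 tape sides opened.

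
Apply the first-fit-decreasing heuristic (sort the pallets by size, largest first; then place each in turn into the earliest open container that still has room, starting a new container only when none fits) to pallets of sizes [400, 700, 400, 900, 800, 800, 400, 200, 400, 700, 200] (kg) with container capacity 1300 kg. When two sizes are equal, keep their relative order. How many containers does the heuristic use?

Sorted descending: 900, 800, 800, 700, 700, 400, 400, 400, 400, 200, 200.
  900 → container 1 (new)  [load 900/1300]
  800 → container 2 (new)  [load 800/1300]
  800 → container 3 (new)  [load 800/1300]
  700 → container 4 (new)  [load 700/1300]
  700 → container 5 (new)  [load 700/1300]
  400 → container 1  [load 1300/1300]
  400 → container 2  [load 1200/1300]
  400 → container 3  [load 1200/1300]
  400 → container 4  [load 1100/1300]
  200 → container 4  [load 1300/1300]
  200 → container 5  [load 900/1300]
5 containers opened.

5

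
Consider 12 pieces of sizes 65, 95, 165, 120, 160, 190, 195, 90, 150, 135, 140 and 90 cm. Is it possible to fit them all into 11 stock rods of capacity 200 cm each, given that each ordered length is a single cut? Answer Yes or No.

A valid assignment using 10 stock rods:
  stock rod 1: 195 = 195
  stock rod 2: 190 = 190
  stock rod 3: 165 = 165
  stock rod 4: 160 = 160
  stock rod 5: 150 = 150
  stock rod 6: 140 = 140
  stock rod 7: 135 + 65 = 200
  stock rod 8: 120 = 120
  stock rod 9: 95 + 90 = 185
  stock rod 10: 90 = 90
That uses only 10 ≤ 11, so 11 stock rods are enough.

Yes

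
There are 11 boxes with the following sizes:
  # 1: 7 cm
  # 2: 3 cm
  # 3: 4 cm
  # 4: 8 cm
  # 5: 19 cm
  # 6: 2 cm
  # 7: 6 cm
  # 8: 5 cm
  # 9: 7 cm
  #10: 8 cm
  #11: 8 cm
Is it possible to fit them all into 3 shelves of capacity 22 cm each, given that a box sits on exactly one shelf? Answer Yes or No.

Total = 77 cm; ⌈77/22⌉ = 4.
At least 4 shelves are required, but only 3 are allowed.

No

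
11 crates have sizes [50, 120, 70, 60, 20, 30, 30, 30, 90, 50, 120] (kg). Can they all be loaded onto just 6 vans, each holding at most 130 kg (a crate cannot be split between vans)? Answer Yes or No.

A valid assignment using 6 vans:
  van 1: 120 = 120
  van 2: 120 = 120
  van 3: 90 + 30 = 120
  van 4: 70 + 60 = 130
  van 5: 50 + 50 + 30 = 130
  van 6: 30 + 20 = 50
Every load is within 130 kg, so 6 vans suffice.

Yes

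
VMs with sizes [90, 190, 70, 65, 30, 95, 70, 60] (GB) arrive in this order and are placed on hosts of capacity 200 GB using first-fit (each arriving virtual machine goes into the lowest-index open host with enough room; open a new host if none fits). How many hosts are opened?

  90 → host 1 (new)  [load 90/200]
  190 → host 2 (new)  [load 190/200]
  70 → host 1  [load 160/200]
  65 → host 3 (new)  [load 65/200]
  30 → host 1  [load 190/200]
  95 → host 3  [load 160/200]
  70 → host 4 (new)  [load 70/200]
  60 → host 4  [load 130/200]
4 hosts opened.

4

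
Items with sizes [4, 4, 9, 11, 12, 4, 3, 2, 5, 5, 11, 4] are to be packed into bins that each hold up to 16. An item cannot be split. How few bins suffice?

5

Total = 12 + 11 + 11 + 9 + 5 + 5 + 4 + 4 + 4 + 4 + 3 + 2 = 74.
Lower bound: ⌈74/16⌉ = 5 bins.
A packing using 5 bins:
  bin 1: 12 + 4 = 16
  bin 2: 11 + 5 = 16
  bin 3: 11 + 5 = 16
  bin 4: 9 + 4 + 3 = 16
  bin 5: 4 + 4 + 2 = 10
This matches the lower bound, so 5 is optimal.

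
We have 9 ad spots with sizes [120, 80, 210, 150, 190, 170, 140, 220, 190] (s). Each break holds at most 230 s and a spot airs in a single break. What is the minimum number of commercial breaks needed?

8

Total = 220 + 210 + 190 + 190 + 170 + 150 + 140 + 120 + 80 = 1470 s.
Lower bound: ⌈1470/230⌉ = 7 commercial breaks.
Also, 8 ad spots each exceed 115 s, and no two of those can share a break, so at least 8 commercial breaks are needed.
A packing using 8 commercial breaks:
  break 1: 220 = 220
  break 2: 210 = 210
  break 3: 190 = 190
  break 4: 190 = 190
  break 5: 170 = 170
  break 6: 150 + 80 = 230
  break 7: 140 = 140
  break 8: 120 = 120
This matches the lower bound, so 8 is optimal.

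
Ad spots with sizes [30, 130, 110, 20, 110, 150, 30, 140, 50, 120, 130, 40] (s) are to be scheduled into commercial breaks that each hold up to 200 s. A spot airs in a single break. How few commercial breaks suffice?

7

Total = 150 + 140 + 130 + 130 + 120 + 110 + 110 + 50 + 40 + 30 + 30 + 20 = 1060 s.
Lower bound: ⌈1060/200⌉ = 6 commercial breaks.
Also, 7 ad spots each exceed 100 s, and no two of those can share a break, so at least 7 commercial breaks are needed.
A packing using 7 commercial breaks:
  break 1: 150 + 50 = 200
  break 2: 140 + 40 + 20 = 200
  break 3: 130 + 30 + 30 = 190
  break 4: 130 = 130
  break 5: 120 = 120
  break 6: 110 = 110
  break 7: 110 = 110
This matches the lower bound, so 7 is optimal.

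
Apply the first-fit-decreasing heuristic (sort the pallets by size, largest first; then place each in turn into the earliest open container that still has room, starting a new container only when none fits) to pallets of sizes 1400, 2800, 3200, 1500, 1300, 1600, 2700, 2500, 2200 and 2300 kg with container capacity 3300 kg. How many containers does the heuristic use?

Sorted descending: 3200, 2800, 2700, 2500, 2300, 2200, 1600, 1500, 1400, 1300.
  3200 → container 1 (new)  [load 3200/3300]
  2800 → container 2 (new)  [load 2800/3300]
  2700 → container 3 (new)  [load 2700/3300]
  2500 → container 4 (new)  [load 2500/3300]
  2300 → container 5 (new)  [load 2300/3300]
  2200 → container 6 (new)  [load 2200/3300]
  1600 → container 7 (new)  [load 1600/3300]
  1500 → container 7  [load 3100/3300]
  1400 → container 8 (new)  [load 1400/3300]
  1300 → container 8  [load 2700/3300]
8 containers opened.

8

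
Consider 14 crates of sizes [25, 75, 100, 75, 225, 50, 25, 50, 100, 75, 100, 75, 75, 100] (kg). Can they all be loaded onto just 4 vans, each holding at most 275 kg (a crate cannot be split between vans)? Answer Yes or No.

No

Total = 1150 kg; ⌈1150/275⌉ = 5.
At least 5 vans are required, but only 4 are allowed.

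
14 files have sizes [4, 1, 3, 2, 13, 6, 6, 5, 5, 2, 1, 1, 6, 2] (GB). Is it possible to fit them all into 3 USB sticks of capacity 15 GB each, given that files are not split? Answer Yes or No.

Total = 57 GB; ⌈57/15⌉ = 4.
At least 4 USB sticks are required, but only 3 are allowed.

No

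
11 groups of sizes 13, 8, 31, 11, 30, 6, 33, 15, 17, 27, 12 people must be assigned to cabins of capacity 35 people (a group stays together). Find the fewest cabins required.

7

Total = 33 + 31 + 30 + 27 + 17 + 15 + 13 + 12 + 11 + 8 + 6 = 203 people.
Lower bound: ⌈203/35⌉ = 6 cabins.
A packing using 7 cabins:
  cabin 1: 33 = 33
  cabin 2: 31 = 31
  cabin 3: 30 = 30
  cabin 4: 27 + 8 = 35
  cabin 5: 17 + 15 = 32
  cabin 6: 13 + 12 + 6 = 31
  cabin 7: 11 = 11
No arrangement into 6 cabins stays within capacity, so 7 is optimal.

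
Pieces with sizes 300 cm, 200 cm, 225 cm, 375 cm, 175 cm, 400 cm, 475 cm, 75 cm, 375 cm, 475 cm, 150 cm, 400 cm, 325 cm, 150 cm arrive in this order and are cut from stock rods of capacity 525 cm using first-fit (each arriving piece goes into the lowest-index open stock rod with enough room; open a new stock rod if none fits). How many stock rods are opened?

9

  300 → stock rod 1 (new)  [load 300/525]
  200 → stock rod 1  [load 500/525]
  225 → stock rod 2 (new)  [load 225/525]
  375 → stock rod 3 (new)  [load 375/525]
  175 → stock rod 2  [load 400/525]
  400 → stock rod 4 (new)  [load 400/525]
  475 → stock rod 5 (new)  [load 475/525]
  75 → stock rod 2  [load 475/525]
  375 → stock rod 6 (new)  [load 375/525]
  475 → stock rod 7 (new)  [load 475/525]
  150 → stock rod 3  [load 525/525]
  400 → stock rod 8 (new)  [load 400/525]
  325 → stock rod 9 (new)  [load 325/525]
  150 → stock rod 6  [load 525/525]
9 stock rods opened.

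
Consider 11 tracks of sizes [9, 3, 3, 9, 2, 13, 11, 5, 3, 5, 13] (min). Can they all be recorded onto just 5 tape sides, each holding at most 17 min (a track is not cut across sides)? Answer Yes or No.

Yes

A valid assignment using 5 tape sides:
  side 1: 13 + 3 = 16
  side 2: 13 + 3 = 16
  side 3: 11 + 5 = 16
  side 4: 9 + 5 + 3 = 17
  side 5: 9 + 2 = 11
Every load is within 17 min, so 5 tape sides suffice.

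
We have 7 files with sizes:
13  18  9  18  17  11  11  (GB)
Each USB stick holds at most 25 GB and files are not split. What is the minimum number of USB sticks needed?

5

Total = 18 + 18 + 17 + 13 + 11 + 11 + 9 = 97 GB.
Lower bound: ⌈97/25⌉ = 4 USB sticks.
A packing using 5 USB sticks:
  USB stick 1: 18 = 18
  USB stick 2: 18 = 18
  USB stick 3: 17 = 17
  USB stick 4: 13 + 11 = 24
  USB stick 5: 11 + 9 = 20
No arrangement into 4 USB sticks stays within capacity, so 5 is optimal.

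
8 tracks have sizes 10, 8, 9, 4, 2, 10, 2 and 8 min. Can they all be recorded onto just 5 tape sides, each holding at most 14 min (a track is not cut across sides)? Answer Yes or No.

A valid assignment using 5 tape sides:
  side 1: 10 + 4 = 14
  side 2: 10 + 2 + 2 = 14
  side 3: 9 = 9
  side 4: 8 = 8
  side 5: 8 = 8
Every load is within 14 min, so 5 tape sides suffice.

Yes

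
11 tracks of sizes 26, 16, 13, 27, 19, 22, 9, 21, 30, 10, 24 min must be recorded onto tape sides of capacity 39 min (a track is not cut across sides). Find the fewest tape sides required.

7

Total = 30 + 27 + 26 + 24 + 22 + 21 + 19 + 16 + 13 + 10 + 9 = 217 min.
Lower bound: ⌈217/39⌉ = 6 tape sides.
A packing using 7 tape sides:
  side 1: 30 + 9 = 39
  side 2: 27 + 10 = 37
  side 3: 26 + 13 = 39
  side 4: 24 = 24
  side 5: 22 + 16 = 38
  side 6: 21 = 21
  side 7: 19 = 19
No arrangement into 6 tape sides stays within capacity, so 7 is optimal.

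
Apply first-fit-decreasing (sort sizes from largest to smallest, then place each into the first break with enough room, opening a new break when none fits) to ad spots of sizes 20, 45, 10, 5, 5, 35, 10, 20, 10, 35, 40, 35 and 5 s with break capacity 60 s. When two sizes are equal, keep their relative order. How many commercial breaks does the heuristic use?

5

Sorted descending: 45, 40, 35, 35, 35, 20, 20, 10, 10, 10, 5, 5, 5.
  45 → break 1 (new)  [load 45/60]
  40 → break 2 (new)  [load 40/60]
  35 → break 3 (new)  [load 35/60]
  35 → break 4 (new)  [load 35/60]
  35 → break 5 (new)  [load 35/60]
  20 → break 2  [load 60/60]
  20 → break 3  [load 55/60]
  10 → break 1  [load 55/60]
  10 → break 4  [load 45/60]
  10 → break 4  [load 55/60]
  5 → break 1  [load 60/60]
  5 → break 3  [load 60/60]
  5 → break 4  [load 60/60]
5 commercial breaks opened.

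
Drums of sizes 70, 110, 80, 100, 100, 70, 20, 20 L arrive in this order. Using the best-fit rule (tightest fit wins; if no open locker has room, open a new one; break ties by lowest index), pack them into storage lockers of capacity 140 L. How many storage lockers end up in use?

5

  70 → locker 1 (new)  [load 70/140]
  110 → locker 2 (new)  [load 110/140]
  80 → locker 3 (new)  [load 80/140]
  100 → locker 4 (new)  [load 100/140]
  100 → locker 5 (new)  [load 100/140]
  70 → locker 1  [load 140/140]
  20 → locker 2  [load 130/140]
  20 → locker 4  [load 120/140]
5 storage lockers opened.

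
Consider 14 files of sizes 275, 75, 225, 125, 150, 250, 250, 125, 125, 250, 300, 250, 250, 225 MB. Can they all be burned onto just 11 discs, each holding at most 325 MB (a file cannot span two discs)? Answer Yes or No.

Yes

A valid assignment using 11 discs:
  disc 1: 300 = 300
  disc 2: 275 = 275
  disc 3: 250 + 75 = 325
  disc 4: 250 = 250
  disc 5: 250 = 250
  disc 6: 250 = 250
  disc 7: 250 = 250
  disc 8: 225 = 225
  disc 9: 225 = 225
  disc 10: 150 + 125 = 275
  disc 11: 125 + 125 = 250
Every load is within 325 MB, so 11 discs suffice.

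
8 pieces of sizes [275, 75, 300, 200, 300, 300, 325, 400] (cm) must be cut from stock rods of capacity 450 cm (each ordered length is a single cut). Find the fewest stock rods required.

7

Total = 400 + 325 + 300 + 300 + 300 + 275 + 200 + 75 = 2175 cm.
Lower bound: ⌈2175/450⌉ = 5 stock rods.
Also, 6 pieces each exceed 225 cm, and no two of those can share a stock rod, so at least 6 stock rods are needed.
A packing using 7 stock rods:
  stock rod 1: 400 = 400
  stock rod 2: 325 + 75 = 400
  stock rod 3: 300 = 300
  stock rod 4: 300 = 300
  stock rod 5: 300 = 300
  stock rod 6: 275 = 275
  stock rod 7: 200 = 200
No arrangement into 6 stock rods stays within capacity, so 7 is optimal.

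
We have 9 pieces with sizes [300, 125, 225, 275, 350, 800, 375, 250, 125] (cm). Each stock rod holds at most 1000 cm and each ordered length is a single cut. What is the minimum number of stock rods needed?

Total = 800 + 375 + 350 + 300 + 275 + 250 + 225 + 125 + 125 = 2825 cm.
Lower bound: ⌈2825/1000⌉ = 3 stock rods.
A packing using 3 stock rods:
  stock rod 1: 800 + 125 = 925
  stock rod 2: 375 + 350 + 275 = 1000
  stock rod 3: 300 + 250 + 225 + 125 = 900
This matches the lower bound, so 3 is optimal.

3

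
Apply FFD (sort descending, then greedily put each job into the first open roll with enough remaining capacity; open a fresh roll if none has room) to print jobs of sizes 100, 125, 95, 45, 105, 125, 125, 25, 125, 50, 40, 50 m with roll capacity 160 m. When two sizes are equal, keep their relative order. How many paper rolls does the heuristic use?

8

Sorted descending: 125, 125, 125, 125, 105, 100, 95, 50, 50, 45, 40, 25.
  125 → roll 1 (new)  [load 125/160]
  125 → roll 2 (new)  [load 125/160]
  125 → roll 3 (new)  [load 125/160]
  125 → roll 4 (new)  [load 125/160]
  105 → roll 5 (new)  [load 105/160]
  100 → roll 6 (new)  [load 100/160]
  95 → roll 7 (new)  [load 95/160]
  50 → roll 5  [load 155/160]
  50 → roll 6  [load 150/160]
  45 → roll 7  [load 140/160]
  40 → roll 8 (new)  [load 40/160]
  25 → roll 1  [load 150/160]
8 paper rolls opened.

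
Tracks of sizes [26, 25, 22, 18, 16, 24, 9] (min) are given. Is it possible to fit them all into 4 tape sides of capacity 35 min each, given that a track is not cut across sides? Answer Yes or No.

Total = 140 min; ⌈140/35⌉ = 4.
5 tracks each exceed half the capacity and cannot share a side, forcing at least 5 tape sides.
At least 5 tape sides are required, but only 4 are allowed.

No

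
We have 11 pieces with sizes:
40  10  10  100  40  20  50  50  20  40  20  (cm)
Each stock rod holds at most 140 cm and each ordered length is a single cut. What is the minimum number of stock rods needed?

3

Total = 100 + 50 + 50 + 40 + 40 + 40 + 20 + 20 + 20 + 10 + 10 = 400 cm.
Lower bound: ⌈400/140⌉ = 3 stock rods.
A packing using 3 stock rods:
  stock rod 1: 100 + 40 = 140
  stock rod 2: 50 + 50 + 40 = 140
  stock rod 3: 40 + 20 + 20 + 20 + 10 + 10 = 120
This matches the lower bound, so 3 is optimal.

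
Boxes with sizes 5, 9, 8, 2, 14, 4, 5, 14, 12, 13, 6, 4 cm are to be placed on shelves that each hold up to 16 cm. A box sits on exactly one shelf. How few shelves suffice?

7

Total = 14 + 14 + 13 + 12 + 9 + 8 + 6 + 5 + 5 + 4 + 4 + 2 = 96 cm.
Lower bound: ⌈96/16⌉ = 6 shelves.
A packing using 7 shelves:
  shelf 1: 14 + 2 = 16
  shelf 2: 14 = 14
  shelf 3: 13 = 13
  shelf 4: 12 + 4 = 16
  shelf 5: 9 + 6 = 15
  shelf 6: 8 + 5 = 13
  shelf 7: 5 + 4 = 9
No arrangement into 6 shelves stays within capacity, so 7 is optimal.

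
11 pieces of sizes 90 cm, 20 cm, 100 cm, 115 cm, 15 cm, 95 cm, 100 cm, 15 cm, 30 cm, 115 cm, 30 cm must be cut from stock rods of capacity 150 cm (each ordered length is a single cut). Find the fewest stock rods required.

Total = 115 + 115 + 100 + 100 + 95 + 90 + 30 + 30 + 20 + 15 + 15 = 725 cm.
Lower bound: ⌈725/150⌉ = 5 stock rods.
Also, 6 pieces each exceed 75 cm, and no two of those can share a stock rod, so at least 6 stock rods are needed.
A packing using 6 stock rods:
  stock rod 1: 115 + 30 = 145
  stock rod 2: 115 + 30 = 145
  stock rod 3: 100 + 20 + 15 + 15 = 150
  stock rod 4: 100 = 100
  stock rod 5: 95 = 95
  stock rod 6: 90 = 90
This matches the lower bound, so 6 is optimal.

6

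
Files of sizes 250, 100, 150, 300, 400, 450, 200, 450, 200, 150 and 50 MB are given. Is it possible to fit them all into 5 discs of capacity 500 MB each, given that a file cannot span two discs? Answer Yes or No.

No

Total = 2700 MB; ⌈2700/500⌉ = 6.
At least 6 discs are required, but only 5 are allowed.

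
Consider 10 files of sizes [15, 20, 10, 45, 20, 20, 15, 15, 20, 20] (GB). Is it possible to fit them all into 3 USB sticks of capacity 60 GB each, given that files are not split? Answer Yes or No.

No

Total = 200 GB; ⌈200/60⌉ = 4.
At least 4 USB sticks are required, but only 3 are allowed.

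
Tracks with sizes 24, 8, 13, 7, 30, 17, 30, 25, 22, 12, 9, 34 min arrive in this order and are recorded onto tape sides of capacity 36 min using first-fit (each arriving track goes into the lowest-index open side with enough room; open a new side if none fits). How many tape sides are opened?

8

  24 → side 1 (new)  [load 24/36]
  8 → side 1  [load 32/36]
  13 → side 2 (new)  [load 13/36]
  7 → side 2  [load 20/36]
  30 → side 3 (new)  [load 30/36]
  17 → side 4 (new)  [load 17/36]
  30 → side 5 (new)  [load 30/36]
  25 → side 6 (new)  [load 25/36]
  22 → side 7 (new)  [load 22/36]
  12 → side 2  [load 32/36]
  9 → side 4  [load 26/36]
  34 → side 8 (new)  [load 34/36]
8 tape sides opened.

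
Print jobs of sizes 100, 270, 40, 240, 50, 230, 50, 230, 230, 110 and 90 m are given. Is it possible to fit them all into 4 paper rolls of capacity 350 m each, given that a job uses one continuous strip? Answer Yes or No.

No

Total = 1640 m; ⌈1640/350⌉ = 5.
At least 5 paper rolls are required, but only 4 are allowed.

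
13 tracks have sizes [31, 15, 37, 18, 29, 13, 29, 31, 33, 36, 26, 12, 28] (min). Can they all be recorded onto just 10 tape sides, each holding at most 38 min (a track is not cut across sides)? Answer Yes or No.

No

Total = 338 min; ⌈338/38⌉ = 9.
The bound of 9 does not rule out 10, but exhaustive search shows no assignment into 10 tape sides of capacity 38 min exists — the minimum is 11.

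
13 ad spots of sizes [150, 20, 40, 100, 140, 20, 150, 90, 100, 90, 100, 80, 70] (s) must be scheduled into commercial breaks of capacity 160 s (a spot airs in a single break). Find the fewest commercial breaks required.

Total = 150 + 150 + 140 + 100 + 100 + 100 + 90 + 90 + 80 + 70 + 40 + 20 + 20 = 1150 s.
Lower bound: ⌈1150/160⌉ = 8 commercial breaks.
A packing using 9 commercial breaks:
  break 1: 150 = 150
  break 2: 150 = 150
  break 3: 140 + 20 = 160
  break 4: 100 + 40 + 20 = 160
  break 5: 100 = 100
  break 6: 100 = 100
  break 7: 90 + 70 = 160
  break 8: 90 = 90
  break 9: 80 = 80
No arrangement into 8 commercial breaks stays within capacity, so 9 is optimal.

9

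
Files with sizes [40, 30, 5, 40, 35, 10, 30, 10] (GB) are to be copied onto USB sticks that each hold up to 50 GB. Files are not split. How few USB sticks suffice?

5

Total = 40 + 40 + 35 + 30 + 30 + 10 + 10 + 5 = 200 GB.
Lower bound: ⌈200/50⌉ = 4 USB sticks.
Also, 5 files each exceed 25 GB, and no two of those can share a USB stick, so at least 5 USB sticks are needed.
A packing using 5 USB sticks:
  USB stick 1: 40 + 10 = 50
  USB stick 2: 40 + 10 = 50
  USB stick 3: 35 + 5 = 40
  USB stick 4: 30 = 30
  USB stick 5: 30 = 30
This matches the lower bound, so 5 is optimal.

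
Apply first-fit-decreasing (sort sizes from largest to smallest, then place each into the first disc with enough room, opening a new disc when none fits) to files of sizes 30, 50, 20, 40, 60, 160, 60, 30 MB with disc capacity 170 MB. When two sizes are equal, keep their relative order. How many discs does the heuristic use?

Sorted descending: 160, 60, 60, 50, 40, 30, 30, 20.
  160 → disc 1 (new)  [load 160/170]
  60 → disc 2 (new)  [load 60/170]
  60 → disc 2  [load 120/170]
  50 → disc 2  [load 170/170]
  40 → disc 3 (new)  [load 40/170]
  30 → disc 3  [load 70/170]
  30 → disc 3  [load 100/170]
  20 → disc 3  [load 120/170]
3 discs opened.

3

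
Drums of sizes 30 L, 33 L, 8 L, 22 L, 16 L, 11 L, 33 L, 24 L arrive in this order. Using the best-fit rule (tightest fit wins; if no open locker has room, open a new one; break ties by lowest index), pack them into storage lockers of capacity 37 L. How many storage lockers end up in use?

6

  30 → locker 1 (new)  [load 30/37]
  33 → locker 2 (new)  [load 33/37]
  8 → locker 3 (new)  [load 8/37]
  22 → locker 3  [load 30/37]
  16 → locker 4 (new)  [load 16/37]
  11 → locker 4  [load 27/37]
  33 → locker 5 (new)  [load 33/37]
  24 → locker 6 (new)  [load 24/37]
6 storage lockers opened.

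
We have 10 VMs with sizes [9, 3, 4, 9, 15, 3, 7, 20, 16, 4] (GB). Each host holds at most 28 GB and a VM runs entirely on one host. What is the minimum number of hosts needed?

Total = 20 + 16 + 15 + 9 + 9 + 7 + 4 + 4 + 3 + 3 = 90 GB.
Lower bound: ⌈90/28⌉ = 4 hosts.
A packing using 4 hosts:
  host 1: 20 + 7 = 27
  host 2: 16 + 9 + 3 = 28
  host 3: 15 + 9 + 4 = 28
  host 4: 4 + 3 = 7
This matches the lower bound, so 4 is optimal.

4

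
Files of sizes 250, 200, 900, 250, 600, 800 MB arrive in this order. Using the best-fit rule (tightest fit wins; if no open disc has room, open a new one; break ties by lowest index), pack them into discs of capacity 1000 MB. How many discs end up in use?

4

  250 → disc 1 (new)  [load 250/1000]
  200 → disc 1  [load 450/1000]
  900 → disc 2 (new)  [load 900/1000]
  250 → disc 1  [load 700/1000]
  600 → disc 3 (new)  [load 600/1000]
  800 → disc 4 (new)  [load 800/1000]
4 discs opened.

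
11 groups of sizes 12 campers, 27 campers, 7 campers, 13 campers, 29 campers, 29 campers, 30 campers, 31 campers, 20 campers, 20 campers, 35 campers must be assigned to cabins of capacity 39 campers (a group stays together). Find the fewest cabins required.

8

Total = 35 + 31 + 30 + 29 + 29 + 27 + 20 + 20 + 13 + 12 + 7 = 253 campers.
Lower bound: ⌈253/39⌉ = 7 cabins.
Also, 8 groups each exceed 39/2 campers, and no two of those can share a cabin, so at least 8 cabins are needed.
A packing using 8 cabins:
  cabin 1: 35 = 35
  cabin 2: 31 + 7 = 38
  cabin 3: 30 = 30
  cabin 4: 29 = 29
  cabin 5: 29 = 29
  cabin 6: 27 + 12 = 39
  cabin 7: 20 + 13 = 33
  cabin 8: 20 = 20
This matches the lower bound, so 8 is optimal.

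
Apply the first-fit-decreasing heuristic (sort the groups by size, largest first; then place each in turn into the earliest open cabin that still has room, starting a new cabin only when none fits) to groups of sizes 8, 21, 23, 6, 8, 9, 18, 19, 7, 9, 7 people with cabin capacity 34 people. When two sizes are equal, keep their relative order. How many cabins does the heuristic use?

Sorted descending: 23, 21, 19, 18, 9, 9, 8, 8, 7, 7, 6.
  23 → cabin 1 (new)  [load 23/34]
  21 → cabin 2 (new)  [load 21/34]
  19 → cabin 3 (new)  [load 19/34]
  18 → cabin 4 (new)  [load 18/34]
  9 → cabin 1  [load 32/34]
  9 → cabin 2  [load 30/34]
  8 → cabin 3  [load 27/34]
  8 → cabin 4  [load 26/34]
  7 → cabin 3  [load 34/34]
  7 → cabin 4  [load 33/34]
  6 → cabin 5 (new)  [load 6/34]
5 cabins opened.

5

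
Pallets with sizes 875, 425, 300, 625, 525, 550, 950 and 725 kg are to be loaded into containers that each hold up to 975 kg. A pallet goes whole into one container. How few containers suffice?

6

Total = 950 + 875 + 725 + 625 + 550 + 525 + 425 + 300 = 4975 kg.
Lower bound: ⌈4975/975⌉ = 6 containers.
A packing using 6 containers:
  container 1: 950 = 950
  container 2: 875 = 875
  container 3: 725 = 725
  container 4: 625 + 300 = 925
  container 5: 550 + 425 = 975
  container 6: 525 = 525
This matches the lower bound, so 6 is optimal.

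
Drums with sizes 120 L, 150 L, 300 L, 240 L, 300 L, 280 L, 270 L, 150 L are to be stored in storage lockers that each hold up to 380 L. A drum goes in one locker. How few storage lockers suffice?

6

Total = 300 + 300 + 280 + 270 + 240 + 150 + 150 + 120 = 1810 L.
Lower bound: ⌈1810/380⌉ = 5 storage lockers.
A packing using 6 storage lockers:
  locker 1: 300 = 300
  locker 2: 300 = 300
  locker 3: 280 = 280
  locker 4: 270 = 270
  locker 5: 240 + 120 = 360
  locker 6: 150 + 150 = 300
No arrangement into 5 storage lockers stays within capacity, so 6 is optimal.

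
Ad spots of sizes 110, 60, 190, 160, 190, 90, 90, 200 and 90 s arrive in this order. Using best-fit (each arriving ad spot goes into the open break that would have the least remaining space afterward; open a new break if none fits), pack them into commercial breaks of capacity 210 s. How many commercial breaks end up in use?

  110 → break 1 (new)  [load 110/210]
  60 → break 1  [load 170/210]
  190 → break 2 (new)  [load 190/210]
  160 → break 3 (new)  [load 160/210]
  190 → break 4 (new)  [load 190/210]
  90 → break 5 (new)  [load 90/210]
  90 → break 5  [load 180/210]
  200 → break 6 (new)  [load 200/210]
  90 → break 7 (new)  [load 90/210]
7 commercial breaks opened.

7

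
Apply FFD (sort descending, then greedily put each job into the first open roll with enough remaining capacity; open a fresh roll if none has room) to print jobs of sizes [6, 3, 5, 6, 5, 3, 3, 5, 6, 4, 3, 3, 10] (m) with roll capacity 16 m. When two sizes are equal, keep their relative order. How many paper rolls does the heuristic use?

Sorted descending: 10, 6, 6, 6, 5, 5, 5, 4, 3, 3, 3, 3, 3.
  10 → roll 1 (new)  [load 10/16]
  6 → roll 1  [load 16/16]
  6 → roll 2 (new)  [load 6/16]
  6 → roll 2  [load 12/16]
  5 → roll 3 (new)  [load 5/16]
  5 → roll 3  [load 10/16]
  5 → roll 3  [load 15/16]
  4 → roll 2  [load 16/16]
  3 → roll 4 (new)  [load 3/16]
  3 → roll 4  [load 6/16]
  3 → roll 4  [load 9/16]
  3 → roll 4  [load 12/16]
  3 → roll 4  [load 15/16]
4 paper rolls opened.

4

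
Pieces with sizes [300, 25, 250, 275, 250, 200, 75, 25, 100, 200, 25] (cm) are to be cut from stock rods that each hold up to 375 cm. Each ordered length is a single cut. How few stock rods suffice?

6

Total = 300 + 275 + 250 + 250 + 200 + 200 + 100 + 75 + 25 + 25 + 25 = 1725 cm.
Lower bound: ⌈1725/375⌉ = 5 stock rods.
Also, 6 pieces each exceed 375/2 cm, and no two of those can share a stock rod, so at least 6 stock rods are needed.
A packing using 6 stock rods:
  stock rod 1: 300 + 75 = 375
  stock rod 2: 275 + 100 = 375
  stock rod 3: 250 + 25 + 25 + 25 = 325
  stock rod 4: 250 = 250
  stock rod 5: 200 = 200
  stock rod 6: 200 = 200
This matches the lower bound, so 6 is optimal.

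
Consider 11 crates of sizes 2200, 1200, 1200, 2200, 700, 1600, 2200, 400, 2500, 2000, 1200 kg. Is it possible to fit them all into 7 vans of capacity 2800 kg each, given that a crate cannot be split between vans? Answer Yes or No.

Yes

A valid assignment using 7 vans:
  van 1: 2500 = 2500
  van 2: 2200 + 400 = 2600
  van 3: 2200 = 2200
  van 4: 2200 = 2200
  van 5: 2000 + 700 = 2700
  van 6: 1600 + 1200 = 2800
  van 7: 1200 + 1200 = 2400
Every load is within 2800 kg, so 7 vans suffice.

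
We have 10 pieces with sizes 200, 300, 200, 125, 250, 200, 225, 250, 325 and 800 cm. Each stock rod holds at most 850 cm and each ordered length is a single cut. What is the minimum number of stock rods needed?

Total = 800 + 325 + 300 + 250 + 250 + 225 + 200 + 200 + 200 + 125 = 2875 cm.
Lower bound: ⌈2875/850⌉ = 4 stock rods.
A packing using 4 stock rods:
  stock rod 1: 800 = 800
  stock rod 2: 325 + 300 + 225 = 850
  stock rod 3: 250 + 250 + 200 + 125 = 825
  stock rod 4: 200 + 200 = 400
This matches the lower bound, so 4 is optimal.

4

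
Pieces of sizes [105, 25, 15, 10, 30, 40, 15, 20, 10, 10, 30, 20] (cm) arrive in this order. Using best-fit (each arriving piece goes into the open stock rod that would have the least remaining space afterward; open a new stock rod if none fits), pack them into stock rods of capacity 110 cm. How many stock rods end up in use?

4

  105 → stock rod 1 (new)  [load 105/110]
  25 → stock rod 2 (new)  [load 25/110]
  15 → stock rod 2  [load 40/110]
  10 → stock rod 2  [load 50/110]
  30 → stock rod 2  [load 80/110]
  40 → stock rod 3 (new)  [load 40/110]
  15 → stock rod 2  [load 95/110]
  20 → stock rod 3  [load 60/110]
  10 → stock rod 2  [load 105/110]
  10 → stock rod 3  [load 70/110]
  30 → stock rod 3  [load 100/110]
  20 → stock rod 4 (new)  [load 20/110]
4 stock rods opened.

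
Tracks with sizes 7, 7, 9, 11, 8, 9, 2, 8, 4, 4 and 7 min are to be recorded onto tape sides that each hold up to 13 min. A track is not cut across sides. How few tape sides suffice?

Total = 11 + 9 + 9 + 8 + 8 + 7 + 7 + 7 + 4 + 4 + 2 = 76 min.
Lower bound: ⌈76/13⌉ = 6 tape sides.
Also, 8 tracks each exceed 13/2 min, and no two of those can share a side, so at least 8 tape sides are needed.
A packing using 8 tape sides:
  side 1: 11 + 2 = 13
  side 2: 9 + 4 = 13
  side 3: 9 + 4 = 13
  side 4: 8 = 8
  side 5: 8 = 8
  side 6: 7 = 7
  side 7: 7 = 7
  side 8: 7 = 7
This matches the lower bound, so 8 is optimal.

8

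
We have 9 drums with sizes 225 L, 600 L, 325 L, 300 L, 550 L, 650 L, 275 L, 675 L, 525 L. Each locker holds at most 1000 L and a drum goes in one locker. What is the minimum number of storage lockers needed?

5

Total = 675 + 650 + 600 + 550 + 525 + 325 + 300 + 275 + 225 = 4125 L.
Lower bound: ⌈4125/1000⌉ = 5 storage lockers.
A packing using 5 storage lockers:
  locker 1: 675 + 325 = 1000
  locker 2: 650 + 300 = 950
  locker 3: 600 + 275 = 875
  locker 4: 550 + 225 = 775
  locker 5: 525 = 525
This matches the lower bound, so 5 is optimal.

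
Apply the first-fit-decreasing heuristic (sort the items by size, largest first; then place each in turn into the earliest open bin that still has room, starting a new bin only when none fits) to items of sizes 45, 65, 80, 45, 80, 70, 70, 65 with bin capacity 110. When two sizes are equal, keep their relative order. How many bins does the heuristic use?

Sorted descending: 80, 80, 70, 70, 65, 65, 45, 45.
  80 → bin 1 (new)  [load 80/110]
  80 → bin 2 (new)  [load 80/110]
  70 → bin 3 (new)  [load 70/110]
  70 → bin 4 (new)  [load 70/110]
  65 → bin 5 (new)  [load 65/110]
  65 → bin 6 (new)  [load 65/110]
  45 → bin 5  [load 110/110]
  45 → bin 6  [load 110/110]
6 bins opened.

6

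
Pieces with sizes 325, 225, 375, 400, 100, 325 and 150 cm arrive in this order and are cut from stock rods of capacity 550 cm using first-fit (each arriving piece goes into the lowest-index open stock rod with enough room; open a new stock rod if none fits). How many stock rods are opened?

  325 → stock rod 1 (new)  [load 325/550]
  225 → stock rod 1  [load 550/550]
  375 → stock rod 2 (new)  [load 375/550]
  400 → stock rod 3 (new)  [load 400/550]
  100 → stock rod 2  [load 475/550]
  325 → stock rod 4 (new)  [load 325/550]
  150 → stock rod 3  [load 550/550]
4 stock rods opened.

4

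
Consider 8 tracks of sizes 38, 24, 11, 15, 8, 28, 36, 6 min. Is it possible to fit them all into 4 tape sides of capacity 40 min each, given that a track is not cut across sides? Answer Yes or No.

Total = 166 min; ⌈166/40⌉ = 5.
At least 5 tape sides are required, but only 4 are allowed.

No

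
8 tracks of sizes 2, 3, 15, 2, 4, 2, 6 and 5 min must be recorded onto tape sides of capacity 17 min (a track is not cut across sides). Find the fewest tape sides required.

3

Total = 15 + 6 + 5 + 4 + 3 + 2 + 2 + 2 = 39 min.
Lower bound: ⌈39/17⌉ = 3 tape sides.
A packing using 3 tape sides:
  side 1: 15 + 2 = 17
  side 2: 6 + 5 + 4 + 2 = 17
  side 3: 3 + 2 = 5
This matches the lower bound, so 3 is optimal.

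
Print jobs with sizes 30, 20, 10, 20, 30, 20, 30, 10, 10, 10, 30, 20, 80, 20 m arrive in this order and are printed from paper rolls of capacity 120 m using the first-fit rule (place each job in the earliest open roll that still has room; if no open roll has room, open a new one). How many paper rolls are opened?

3

  30 → roll 1 (new)  [load 30/120]
  20 → roll 1  [load 50/120]
  10 → roll 1  [load 60/120]
  20 → roll 1  [load 80/120]
  30 → roll 1  [load 110/120]
  20 → roll 2 (new)  [load 20/120]
  30 → roll 2  [load 50/120]
  10 → roll 1  [load 120/120]
  10 → roll 2  [load 60/120]
  10 → roll 2  [load 70/120]
  30 → roll 2  [load 100/120]
  20 → roll 2  [load 120/120]
  80 → roll 3 (new)  [load 80/120]
  20 → roll 3  [load 100/120]
3 paper rolls opened.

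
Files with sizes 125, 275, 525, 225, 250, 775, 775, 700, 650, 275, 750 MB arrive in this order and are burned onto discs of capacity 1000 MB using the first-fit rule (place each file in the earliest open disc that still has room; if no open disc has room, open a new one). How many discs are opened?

7

  125 → disc 1 (new)  [load 125/1000]
  275 → disc 1  [load 400/1000]
  525 → disc 1  [load 925/1000]
  225 → disc 2 (new)  [load 225/1000]
  250 → disc 2  [load 475/1000]
  775 → disc 3 (new)  [load 775/1000]
  775 → disc 4 (new)  [load 775/1000]
  700 → disc 5 (new)  [load 700/1000]
  650 → disc 6 (new)  [load 650/1000]
  275 → disc 2  [load 750/1000]
  750 → disc 7 (new)  [load 750/1000]
7 discs opened.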